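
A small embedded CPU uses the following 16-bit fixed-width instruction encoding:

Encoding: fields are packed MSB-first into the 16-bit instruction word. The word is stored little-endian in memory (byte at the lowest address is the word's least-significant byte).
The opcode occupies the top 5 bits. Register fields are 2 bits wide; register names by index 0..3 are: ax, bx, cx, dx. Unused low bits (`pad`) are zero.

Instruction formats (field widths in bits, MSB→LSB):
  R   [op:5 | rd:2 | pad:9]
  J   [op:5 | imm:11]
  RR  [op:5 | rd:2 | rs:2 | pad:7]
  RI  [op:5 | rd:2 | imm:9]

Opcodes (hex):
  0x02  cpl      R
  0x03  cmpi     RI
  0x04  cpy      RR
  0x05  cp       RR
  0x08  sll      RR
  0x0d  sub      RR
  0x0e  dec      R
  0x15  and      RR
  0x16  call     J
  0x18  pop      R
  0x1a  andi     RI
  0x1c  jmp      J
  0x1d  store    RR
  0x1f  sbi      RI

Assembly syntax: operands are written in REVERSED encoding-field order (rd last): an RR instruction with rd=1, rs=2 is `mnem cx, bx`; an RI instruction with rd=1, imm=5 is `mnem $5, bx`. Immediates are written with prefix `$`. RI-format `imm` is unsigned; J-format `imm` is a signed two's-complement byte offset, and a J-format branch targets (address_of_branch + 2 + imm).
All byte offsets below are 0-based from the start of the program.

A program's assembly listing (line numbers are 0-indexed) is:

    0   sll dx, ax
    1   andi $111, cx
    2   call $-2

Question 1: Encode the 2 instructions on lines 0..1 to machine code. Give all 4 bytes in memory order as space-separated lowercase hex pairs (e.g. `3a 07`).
80 41 6f d4

L0: sll op=0x8:5|rd=0:2|rs=3:2|pad=0:7 ⇒ 0x4180 ⇒ little 80 41
L1: andi op=0x1a:5|rd=2:2|imm=111:9 ⇒ 0xd46f ⇒ little 6f d4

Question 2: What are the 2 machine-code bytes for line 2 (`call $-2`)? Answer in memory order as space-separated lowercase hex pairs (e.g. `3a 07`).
fe b7

2. call fields op=0x16:5|imm=-2:11 → word b7feh → fe b7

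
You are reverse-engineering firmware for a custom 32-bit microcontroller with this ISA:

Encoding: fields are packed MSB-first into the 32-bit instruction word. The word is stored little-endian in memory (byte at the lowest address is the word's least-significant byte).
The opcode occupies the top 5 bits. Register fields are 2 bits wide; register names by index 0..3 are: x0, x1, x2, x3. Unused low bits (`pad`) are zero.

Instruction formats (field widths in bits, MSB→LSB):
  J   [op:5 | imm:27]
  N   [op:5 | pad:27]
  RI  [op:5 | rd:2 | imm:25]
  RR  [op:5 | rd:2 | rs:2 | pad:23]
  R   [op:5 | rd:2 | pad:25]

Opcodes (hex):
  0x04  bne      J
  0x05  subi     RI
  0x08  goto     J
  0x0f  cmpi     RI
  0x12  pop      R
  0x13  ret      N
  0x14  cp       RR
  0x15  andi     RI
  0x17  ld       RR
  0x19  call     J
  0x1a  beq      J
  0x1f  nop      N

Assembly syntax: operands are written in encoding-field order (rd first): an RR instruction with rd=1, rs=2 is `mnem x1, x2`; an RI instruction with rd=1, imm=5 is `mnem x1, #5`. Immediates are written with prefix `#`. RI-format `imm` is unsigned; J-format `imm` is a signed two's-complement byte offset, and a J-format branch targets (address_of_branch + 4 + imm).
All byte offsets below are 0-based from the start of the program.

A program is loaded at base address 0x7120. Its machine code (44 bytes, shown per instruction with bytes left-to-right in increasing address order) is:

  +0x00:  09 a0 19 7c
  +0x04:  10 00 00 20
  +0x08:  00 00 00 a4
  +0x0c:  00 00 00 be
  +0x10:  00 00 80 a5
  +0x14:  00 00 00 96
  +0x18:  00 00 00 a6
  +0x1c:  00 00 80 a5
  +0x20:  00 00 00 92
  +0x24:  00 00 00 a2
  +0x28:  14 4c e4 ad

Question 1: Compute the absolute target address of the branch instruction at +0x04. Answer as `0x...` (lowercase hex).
0x7138

@+04  little-endian(10 00 00 20) = 0x20000010
  opcode bits[31:27]=0x4: bne/J
  imm: (w>>0)&0x7ffffff=0x10 → #16
  target = base 0x7120 + off 0x04 + 4 + imm 16 = 0x7138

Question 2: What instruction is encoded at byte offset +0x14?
pop x3

[14] 00 00 00 96 → 0x96000000
  top 5b → 0x12 → pop [R]
  rd@[26:25]=0x3 ⇒ x3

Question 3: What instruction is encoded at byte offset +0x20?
+0x20: 00 00 00 92 ⇒ word 0x92000000 (little)
  top 5b → 0x12 → pop [R]
  rd@[26:25]=0x1 ⇒ x1

pop x1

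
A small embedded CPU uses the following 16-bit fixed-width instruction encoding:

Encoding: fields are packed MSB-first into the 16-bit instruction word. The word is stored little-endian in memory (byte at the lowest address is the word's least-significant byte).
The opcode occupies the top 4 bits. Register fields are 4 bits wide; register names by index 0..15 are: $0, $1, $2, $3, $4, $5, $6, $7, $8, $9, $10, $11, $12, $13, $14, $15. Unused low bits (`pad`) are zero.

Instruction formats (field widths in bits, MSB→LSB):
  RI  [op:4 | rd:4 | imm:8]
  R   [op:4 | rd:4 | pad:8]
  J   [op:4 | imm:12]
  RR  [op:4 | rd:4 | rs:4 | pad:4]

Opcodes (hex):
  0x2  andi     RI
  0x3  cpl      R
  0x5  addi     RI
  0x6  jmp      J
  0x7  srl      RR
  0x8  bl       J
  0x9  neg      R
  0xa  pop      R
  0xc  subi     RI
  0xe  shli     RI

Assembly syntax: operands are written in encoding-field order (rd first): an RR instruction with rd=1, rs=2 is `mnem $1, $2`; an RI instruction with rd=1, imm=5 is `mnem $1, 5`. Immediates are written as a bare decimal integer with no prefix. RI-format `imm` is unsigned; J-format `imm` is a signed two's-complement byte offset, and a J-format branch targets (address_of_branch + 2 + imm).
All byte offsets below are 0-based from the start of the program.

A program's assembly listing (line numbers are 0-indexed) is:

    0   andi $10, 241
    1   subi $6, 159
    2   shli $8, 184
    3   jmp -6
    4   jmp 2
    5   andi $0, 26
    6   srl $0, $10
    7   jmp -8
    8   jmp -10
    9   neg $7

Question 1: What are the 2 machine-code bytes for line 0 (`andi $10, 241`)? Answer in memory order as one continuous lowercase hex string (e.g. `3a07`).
line 0 (andi): pack op=0x2:4|rd=10:4|imm=241:8 = 0x2af1; little→ f1 2a

f12a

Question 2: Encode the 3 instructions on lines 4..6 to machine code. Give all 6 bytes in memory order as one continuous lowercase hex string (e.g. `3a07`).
02601a20a070

L4: jmp op=0x6:4|imm=2:12 ⇒ 0x6002 ⇒ little 02 60
L5: andi op=0x2:4|rd=0:4|imm=26:8 ⇒ 0x201a ⇒ little 1a 20
L6: srl op=0x7:4|rd=0:4|rs=10:4|pad=0:4 ⇒ 0x70a0 ⇒ little a0 70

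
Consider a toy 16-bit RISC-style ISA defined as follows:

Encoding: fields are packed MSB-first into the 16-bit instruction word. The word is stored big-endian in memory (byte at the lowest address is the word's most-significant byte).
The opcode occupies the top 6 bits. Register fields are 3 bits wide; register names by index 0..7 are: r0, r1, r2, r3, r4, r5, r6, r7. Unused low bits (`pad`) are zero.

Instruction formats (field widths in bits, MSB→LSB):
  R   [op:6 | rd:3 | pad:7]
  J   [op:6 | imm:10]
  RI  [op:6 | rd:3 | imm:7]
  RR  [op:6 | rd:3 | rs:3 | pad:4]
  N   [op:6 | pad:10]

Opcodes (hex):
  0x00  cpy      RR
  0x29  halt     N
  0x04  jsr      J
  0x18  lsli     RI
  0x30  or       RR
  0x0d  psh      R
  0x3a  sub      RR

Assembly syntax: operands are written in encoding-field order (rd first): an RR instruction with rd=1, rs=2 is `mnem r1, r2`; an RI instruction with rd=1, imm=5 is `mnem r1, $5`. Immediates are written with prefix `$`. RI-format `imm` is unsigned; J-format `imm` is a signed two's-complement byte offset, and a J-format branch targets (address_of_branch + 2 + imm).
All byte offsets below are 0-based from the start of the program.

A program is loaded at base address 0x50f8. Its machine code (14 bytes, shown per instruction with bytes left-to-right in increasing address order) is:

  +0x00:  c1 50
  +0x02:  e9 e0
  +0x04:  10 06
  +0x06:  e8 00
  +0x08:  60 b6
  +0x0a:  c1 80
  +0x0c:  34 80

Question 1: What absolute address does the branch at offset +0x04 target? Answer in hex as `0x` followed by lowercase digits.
0x5104

[04] 10 06 → 0x1006
  op=0x1006>>10=0x4 ⇒ jsr (J)
  imm@[9:0]=0x6 ⇒ $6
  target = base 0x50f8 + off 0x04 + 2 + imm 6 = 0x5104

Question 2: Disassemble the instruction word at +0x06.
sub r0, r0

+0x06: e8 00 ⇒ word 0xe800 (big)
  op=0xe800>>10=0x3a ⇒ sub (RR)
  [9:7] rd=0 = r0
  [6:4] rs=0 = r0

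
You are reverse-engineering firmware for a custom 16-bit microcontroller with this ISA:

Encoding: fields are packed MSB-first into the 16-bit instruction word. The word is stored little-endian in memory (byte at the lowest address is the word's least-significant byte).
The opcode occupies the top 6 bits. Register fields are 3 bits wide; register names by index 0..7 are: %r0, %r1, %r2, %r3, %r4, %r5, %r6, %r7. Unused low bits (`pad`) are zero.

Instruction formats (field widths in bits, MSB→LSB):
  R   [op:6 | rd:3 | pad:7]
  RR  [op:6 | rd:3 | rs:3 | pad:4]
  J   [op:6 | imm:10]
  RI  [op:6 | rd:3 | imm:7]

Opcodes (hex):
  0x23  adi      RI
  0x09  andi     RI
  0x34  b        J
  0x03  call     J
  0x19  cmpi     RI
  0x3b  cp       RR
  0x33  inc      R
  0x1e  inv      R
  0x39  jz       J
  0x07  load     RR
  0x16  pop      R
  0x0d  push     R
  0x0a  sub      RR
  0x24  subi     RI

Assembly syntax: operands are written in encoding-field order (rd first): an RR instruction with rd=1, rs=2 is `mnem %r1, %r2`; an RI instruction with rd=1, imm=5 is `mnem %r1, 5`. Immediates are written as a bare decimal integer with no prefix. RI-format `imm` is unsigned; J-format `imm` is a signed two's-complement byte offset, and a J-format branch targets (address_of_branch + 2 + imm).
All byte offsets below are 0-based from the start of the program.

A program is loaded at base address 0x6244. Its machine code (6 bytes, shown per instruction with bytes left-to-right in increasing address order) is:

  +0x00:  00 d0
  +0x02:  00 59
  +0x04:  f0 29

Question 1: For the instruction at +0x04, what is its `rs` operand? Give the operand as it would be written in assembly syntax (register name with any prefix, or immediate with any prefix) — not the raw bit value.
%r7

off 0x04: read f0 29 as little → 0x29f0
  op=0x29f0>>10=0xa ⇒ sub (RR)
  [9:7] rd=3 = %r3
  [6:4] rs=7 = %r7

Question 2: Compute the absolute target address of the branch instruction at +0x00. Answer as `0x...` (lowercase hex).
[00] 00 d0 → 0xd000
  opcode bits[15:10]=0x34: b/J
  imm: (w>>0)&0x3ff=0x0 → 0
  target = base 0x6244 + off 0x00 + 2 + imm 0 = 0x6246

0x6246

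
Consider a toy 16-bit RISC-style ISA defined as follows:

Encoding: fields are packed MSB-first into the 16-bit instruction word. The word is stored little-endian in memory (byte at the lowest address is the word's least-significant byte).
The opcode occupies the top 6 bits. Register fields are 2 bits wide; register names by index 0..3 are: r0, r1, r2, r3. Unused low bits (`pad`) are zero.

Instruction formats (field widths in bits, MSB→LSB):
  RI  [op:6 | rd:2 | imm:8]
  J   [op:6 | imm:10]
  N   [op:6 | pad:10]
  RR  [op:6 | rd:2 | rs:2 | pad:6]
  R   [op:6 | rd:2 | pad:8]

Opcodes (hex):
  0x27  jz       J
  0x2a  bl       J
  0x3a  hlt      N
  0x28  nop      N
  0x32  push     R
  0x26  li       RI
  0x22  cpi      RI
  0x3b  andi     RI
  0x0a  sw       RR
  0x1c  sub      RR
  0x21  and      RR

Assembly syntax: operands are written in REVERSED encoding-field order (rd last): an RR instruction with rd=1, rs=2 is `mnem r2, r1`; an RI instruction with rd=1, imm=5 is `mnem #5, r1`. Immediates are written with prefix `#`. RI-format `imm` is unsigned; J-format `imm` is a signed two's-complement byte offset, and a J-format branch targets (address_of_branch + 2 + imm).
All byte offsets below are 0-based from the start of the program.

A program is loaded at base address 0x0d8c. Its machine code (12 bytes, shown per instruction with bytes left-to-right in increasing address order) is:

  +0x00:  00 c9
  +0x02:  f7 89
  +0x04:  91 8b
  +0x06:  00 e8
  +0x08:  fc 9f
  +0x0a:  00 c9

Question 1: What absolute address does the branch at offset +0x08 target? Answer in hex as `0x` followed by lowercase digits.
off 0x08: read fc 9f as little → 0x9ffc
  op=0x9ffc>>10=0x27 ⇒ jz (J)
  [9:0] imm=1020 (s10→-4) = #-4
  target = base 0x0d8c + off 0x08 + 2 + imm -4 = 0x0d92

0x0d92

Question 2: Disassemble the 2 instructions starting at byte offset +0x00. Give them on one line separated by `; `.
@+00  little-endian(00 c9) = 0xc900
  op=0xc900>>10=0x32 ⇒ push (R)
  rd@[9:8]=0x1 ⇒ r1
@+02  little-endian(f7 89) = 0x89f7
  op=0x89f7>>10=0x22 ⇒ cpi (RI)
  rd@[9:8]=0x1 ⇒ r1
  imm@[7:0]=0xf7 ⇒ #247

push r1; cpi #247, r1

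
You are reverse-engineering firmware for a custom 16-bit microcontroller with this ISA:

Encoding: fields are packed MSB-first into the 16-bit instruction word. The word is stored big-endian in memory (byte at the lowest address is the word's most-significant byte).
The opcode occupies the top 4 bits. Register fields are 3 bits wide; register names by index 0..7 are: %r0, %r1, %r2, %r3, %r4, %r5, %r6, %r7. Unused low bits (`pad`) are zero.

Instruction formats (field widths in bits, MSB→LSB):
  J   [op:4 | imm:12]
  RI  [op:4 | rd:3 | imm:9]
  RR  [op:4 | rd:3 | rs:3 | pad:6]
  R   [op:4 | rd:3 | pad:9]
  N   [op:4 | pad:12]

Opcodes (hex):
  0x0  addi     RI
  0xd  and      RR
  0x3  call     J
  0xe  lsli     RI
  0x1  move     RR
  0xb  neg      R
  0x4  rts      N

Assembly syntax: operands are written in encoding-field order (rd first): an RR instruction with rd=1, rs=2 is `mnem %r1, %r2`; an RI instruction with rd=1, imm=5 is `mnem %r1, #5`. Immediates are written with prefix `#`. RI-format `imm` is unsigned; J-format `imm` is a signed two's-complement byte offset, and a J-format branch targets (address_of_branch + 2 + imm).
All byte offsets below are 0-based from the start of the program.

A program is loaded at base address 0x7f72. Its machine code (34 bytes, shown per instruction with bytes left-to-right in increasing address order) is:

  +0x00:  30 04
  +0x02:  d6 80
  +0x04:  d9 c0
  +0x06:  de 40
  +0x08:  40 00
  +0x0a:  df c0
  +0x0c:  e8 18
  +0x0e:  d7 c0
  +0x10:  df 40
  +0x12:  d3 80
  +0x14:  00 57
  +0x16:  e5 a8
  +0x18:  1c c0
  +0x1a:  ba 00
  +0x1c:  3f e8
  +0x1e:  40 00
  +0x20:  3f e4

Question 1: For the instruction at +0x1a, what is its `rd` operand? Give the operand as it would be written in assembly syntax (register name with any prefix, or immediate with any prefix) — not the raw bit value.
off 0x1a: read ba 00 as big → 0xba00
  top 4b → 0xb → neg [R]
  rd: (w>>9)&0x7=0x5 → %r5

%r5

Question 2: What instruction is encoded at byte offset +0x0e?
and %r3, %r7

off 0x0e: read d7 c0 as big → 0xd7c0
  op=0xd7c0>>12=0xd ⇒ and (RR)
  rd@[11:9]=0x3 ⇒ %r3
  rs@[8:6]=0x7 ⇒ %r7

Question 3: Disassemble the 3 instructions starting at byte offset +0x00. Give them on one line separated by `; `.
call #4; and %r3, %r2; and %r4, %r7

@+00  big-endian(30 04) = 0x3004
  op=0x3004>>12=0x3 ⇒ call (J)
  imm: (w>>0)&0xfff=0x4 → #4
@+02  big-endian(d6 80) = 0xd680
  op=0xd680>>12=0xd ⇒ and (RR)
  rd: (w>>9)&0x7=0x3 → %r3
  rs: (w>>6)&0x7=0x2 → %r2
@+04  big-endian(d9 c0) = 0xd9c0
  op=0xd9c0>>12=0xd ⇒ and (RR)
  rd: (w>>9)&0x7=0x4 → %r4
  rs: (w>>6)&0x7=0x7 → %r7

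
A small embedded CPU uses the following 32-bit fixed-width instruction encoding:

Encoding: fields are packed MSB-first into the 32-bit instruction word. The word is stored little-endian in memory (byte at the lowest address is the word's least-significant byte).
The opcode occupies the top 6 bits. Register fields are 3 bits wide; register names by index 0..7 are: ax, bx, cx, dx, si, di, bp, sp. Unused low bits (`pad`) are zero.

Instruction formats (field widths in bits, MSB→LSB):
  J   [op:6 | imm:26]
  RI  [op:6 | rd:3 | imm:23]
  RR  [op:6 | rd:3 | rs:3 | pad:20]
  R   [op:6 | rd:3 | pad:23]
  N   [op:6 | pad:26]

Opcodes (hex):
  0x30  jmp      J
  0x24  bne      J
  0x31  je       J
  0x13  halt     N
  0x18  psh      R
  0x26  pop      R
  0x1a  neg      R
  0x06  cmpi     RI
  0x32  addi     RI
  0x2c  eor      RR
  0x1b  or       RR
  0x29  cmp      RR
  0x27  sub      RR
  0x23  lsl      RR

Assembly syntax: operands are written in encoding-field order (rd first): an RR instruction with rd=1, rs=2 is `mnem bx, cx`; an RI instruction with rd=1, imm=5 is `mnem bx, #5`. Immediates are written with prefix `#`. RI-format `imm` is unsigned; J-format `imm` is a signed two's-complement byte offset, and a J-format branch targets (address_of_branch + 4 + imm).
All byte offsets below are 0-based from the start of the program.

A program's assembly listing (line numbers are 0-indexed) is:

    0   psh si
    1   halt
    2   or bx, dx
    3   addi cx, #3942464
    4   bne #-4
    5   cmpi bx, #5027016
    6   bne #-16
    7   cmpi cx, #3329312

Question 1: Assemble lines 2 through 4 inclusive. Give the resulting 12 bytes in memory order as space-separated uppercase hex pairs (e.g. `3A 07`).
2. or fields op=0x1b:6|rd=1:3|rs=3:3|pad=0:20 → word 6cb00000h → 00 00 b0 6c
3. addi fields op=0x32:6|rd=2:3|imm=3942464:23 → word c93c2840h → 40 28 3c c9
4. bne fields op=0x24:6|imm=-4:26 → word 93fffffch → fc ff ff 93

00 00 B0 6C 40 28 3C C9 FC FF FF 93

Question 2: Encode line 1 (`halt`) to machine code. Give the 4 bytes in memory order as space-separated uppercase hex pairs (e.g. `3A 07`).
1. halt fields op=0x13:6|pad=0:26 → word 4c000000h → 00 00 00 4c

00 00 00 4C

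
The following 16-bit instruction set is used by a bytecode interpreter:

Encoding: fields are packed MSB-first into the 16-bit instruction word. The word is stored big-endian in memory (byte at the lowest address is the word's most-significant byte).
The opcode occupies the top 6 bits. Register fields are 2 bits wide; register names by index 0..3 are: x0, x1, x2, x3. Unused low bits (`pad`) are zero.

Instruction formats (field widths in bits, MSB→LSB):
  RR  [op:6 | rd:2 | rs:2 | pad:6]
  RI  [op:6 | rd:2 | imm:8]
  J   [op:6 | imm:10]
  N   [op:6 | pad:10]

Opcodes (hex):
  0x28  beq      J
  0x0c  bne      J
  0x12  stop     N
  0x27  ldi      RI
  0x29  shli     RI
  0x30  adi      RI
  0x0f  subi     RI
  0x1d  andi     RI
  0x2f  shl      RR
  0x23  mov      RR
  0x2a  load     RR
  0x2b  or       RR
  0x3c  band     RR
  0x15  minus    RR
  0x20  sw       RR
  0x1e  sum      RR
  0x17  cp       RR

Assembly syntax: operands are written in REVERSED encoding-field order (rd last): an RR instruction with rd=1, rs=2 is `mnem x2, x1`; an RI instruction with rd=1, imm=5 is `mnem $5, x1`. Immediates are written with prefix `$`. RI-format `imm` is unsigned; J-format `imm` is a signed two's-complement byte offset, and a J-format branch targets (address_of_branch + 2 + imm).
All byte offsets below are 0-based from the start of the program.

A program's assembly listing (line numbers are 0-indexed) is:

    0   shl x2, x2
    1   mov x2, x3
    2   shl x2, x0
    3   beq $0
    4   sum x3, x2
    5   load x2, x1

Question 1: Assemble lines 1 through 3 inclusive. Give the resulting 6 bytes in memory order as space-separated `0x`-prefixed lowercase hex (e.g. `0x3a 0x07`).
L1: mov op=0x23:6|rd=3:2|rs=2:2|pad=0:6 ⇒ 0x8f80 ⇒ big 8f 80
L2: shl op=0x2f:6|rd=0:2|rs=2:2|pad=0:6 ⇒ 0xbc80 ⇒ big bc 80
L3: beq op=0x28:6|imm=0:10 ⇒ 0xa000 ⇒ big a0 00

0x8f 0x80 0xbc 0x80 0xa0 0x00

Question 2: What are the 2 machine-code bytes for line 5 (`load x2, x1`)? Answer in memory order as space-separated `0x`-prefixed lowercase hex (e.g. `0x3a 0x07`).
L5: load op=0x2a:6|rd=1:2|rs=2:2|pad=0:6 ⇒ 0xa980 ⇒ big a9 80

0xa9 0x80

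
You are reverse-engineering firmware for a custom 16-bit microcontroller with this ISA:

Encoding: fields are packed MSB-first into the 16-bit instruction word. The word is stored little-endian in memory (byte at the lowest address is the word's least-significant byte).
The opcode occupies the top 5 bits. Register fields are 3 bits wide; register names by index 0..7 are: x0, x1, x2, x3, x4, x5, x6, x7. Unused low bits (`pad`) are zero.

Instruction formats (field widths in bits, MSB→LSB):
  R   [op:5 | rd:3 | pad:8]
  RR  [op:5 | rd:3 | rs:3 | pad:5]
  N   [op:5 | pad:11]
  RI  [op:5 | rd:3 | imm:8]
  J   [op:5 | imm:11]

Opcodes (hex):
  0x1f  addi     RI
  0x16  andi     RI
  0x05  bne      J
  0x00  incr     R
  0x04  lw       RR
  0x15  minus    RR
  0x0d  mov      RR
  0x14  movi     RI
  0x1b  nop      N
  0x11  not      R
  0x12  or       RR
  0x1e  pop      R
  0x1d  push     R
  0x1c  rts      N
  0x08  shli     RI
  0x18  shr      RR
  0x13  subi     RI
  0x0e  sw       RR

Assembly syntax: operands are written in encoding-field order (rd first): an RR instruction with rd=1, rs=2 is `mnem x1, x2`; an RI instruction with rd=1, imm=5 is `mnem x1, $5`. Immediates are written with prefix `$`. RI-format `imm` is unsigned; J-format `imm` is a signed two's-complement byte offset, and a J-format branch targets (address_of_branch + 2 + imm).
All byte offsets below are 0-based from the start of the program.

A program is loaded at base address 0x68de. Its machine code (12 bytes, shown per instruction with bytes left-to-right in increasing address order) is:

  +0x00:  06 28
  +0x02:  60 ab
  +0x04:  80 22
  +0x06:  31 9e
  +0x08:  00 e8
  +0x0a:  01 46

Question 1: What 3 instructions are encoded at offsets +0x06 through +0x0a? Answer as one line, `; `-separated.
subi x6, $49; push x0; shli x6, $1

@+06  little-endian(31 9e) = 0x9e31
  op=0x9e31>>11=0x13 ⇒ subi (RI)
  rd@[10:8]=0x6 ⇒ x6
  imm@[7:0]=0x31 ⇒ $49
@+08  little-endian(00 e8) = 0xe800
  op=0xe800>>11=0x1d ⇒ push (R)
  rd@[10:8]=0x0 ⇒ x0
@+0a  little-endian(01 46) = 0x4601
  op=0x4601>>11=0x8 ⇒ shli (RI)
  rd@[10:8]=0x6 ⇒ x6
  imm@[7:0]=0x1 ⇒ $1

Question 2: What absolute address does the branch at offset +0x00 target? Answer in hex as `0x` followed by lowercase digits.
+0x00: 06 28 ⇒ word 0x2806 (little)
  op=0x2806>>11=0x5 ⇒ bne (J)
  imm: (w>>0)&0x7ff=0x6 → $6
  target = base 0x68de + off 0x00 + 2 + imm 6 = 0x68e6

0x68e6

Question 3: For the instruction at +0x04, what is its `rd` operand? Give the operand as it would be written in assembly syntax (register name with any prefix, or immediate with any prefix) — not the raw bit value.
x2

+0x04: 80 22 ⇒ word 0x2280 (little)
  op=0x2280>>11=0x4 ⇒ lw (RR)
  rd: (w>>8)&0x7=0x2 → x2
  rs: (w>>5)&0x7=0x4 → x4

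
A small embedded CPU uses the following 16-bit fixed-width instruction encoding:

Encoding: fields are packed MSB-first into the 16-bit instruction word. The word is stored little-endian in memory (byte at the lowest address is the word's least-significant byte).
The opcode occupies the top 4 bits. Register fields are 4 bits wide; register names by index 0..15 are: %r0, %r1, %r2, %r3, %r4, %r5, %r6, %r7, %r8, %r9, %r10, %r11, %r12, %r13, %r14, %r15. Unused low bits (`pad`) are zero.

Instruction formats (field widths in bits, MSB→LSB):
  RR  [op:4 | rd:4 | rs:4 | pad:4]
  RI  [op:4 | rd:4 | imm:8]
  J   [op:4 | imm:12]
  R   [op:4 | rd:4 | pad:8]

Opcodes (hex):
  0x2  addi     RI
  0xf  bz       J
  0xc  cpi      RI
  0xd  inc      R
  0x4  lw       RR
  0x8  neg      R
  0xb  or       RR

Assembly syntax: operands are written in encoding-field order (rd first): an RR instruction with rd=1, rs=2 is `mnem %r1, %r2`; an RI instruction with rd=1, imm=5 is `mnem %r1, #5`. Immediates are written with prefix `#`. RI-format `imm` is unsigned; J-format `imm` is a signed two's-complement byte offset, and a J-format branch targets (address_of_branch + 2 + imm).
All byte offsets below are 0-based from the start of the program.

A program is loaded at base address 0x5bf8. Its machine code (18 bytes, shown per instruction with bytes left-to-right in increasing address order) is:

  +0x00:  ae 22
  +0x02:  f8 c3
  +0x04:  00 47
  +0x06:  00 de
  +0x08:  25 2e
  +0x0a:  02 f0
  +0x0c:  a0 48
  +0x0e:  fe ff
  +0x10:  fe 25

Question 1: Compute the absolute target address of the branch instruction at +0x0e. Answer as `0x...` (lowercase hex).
0x5c06

[0e] fe ff → 0xfffe
  opcode bits[15:12]=0xf: bz/J
  [11:0] imm=4094 (s12→-2) = #-2
  target = base 0x5bf8 + off 0x0e + 2 + imm -2 = 0x5c06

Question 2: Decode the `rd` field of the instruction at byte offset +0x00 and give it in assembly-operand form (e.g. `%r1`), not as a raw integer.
%r2

+0x00: ae 22 ⇒ word 0x22ae (little)
  top 4b → 0x2 → addi [RI]
  [11:8] rd=2 = %r2
  [7:0] imm=174 = #174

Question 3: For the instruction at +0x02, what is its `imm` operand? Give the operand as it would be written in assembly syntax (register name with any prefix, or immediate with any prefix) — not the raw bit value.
#248

+0x02: f8 c3 ⇒ word 0xc3f8 (little)
  op=0xc3f8>>12=0xc ⇒ cpi (RI)
  rd@[11:8]=0x3 ⇒ %r3
  imm@[7:0]=0xf8 ⇒ #248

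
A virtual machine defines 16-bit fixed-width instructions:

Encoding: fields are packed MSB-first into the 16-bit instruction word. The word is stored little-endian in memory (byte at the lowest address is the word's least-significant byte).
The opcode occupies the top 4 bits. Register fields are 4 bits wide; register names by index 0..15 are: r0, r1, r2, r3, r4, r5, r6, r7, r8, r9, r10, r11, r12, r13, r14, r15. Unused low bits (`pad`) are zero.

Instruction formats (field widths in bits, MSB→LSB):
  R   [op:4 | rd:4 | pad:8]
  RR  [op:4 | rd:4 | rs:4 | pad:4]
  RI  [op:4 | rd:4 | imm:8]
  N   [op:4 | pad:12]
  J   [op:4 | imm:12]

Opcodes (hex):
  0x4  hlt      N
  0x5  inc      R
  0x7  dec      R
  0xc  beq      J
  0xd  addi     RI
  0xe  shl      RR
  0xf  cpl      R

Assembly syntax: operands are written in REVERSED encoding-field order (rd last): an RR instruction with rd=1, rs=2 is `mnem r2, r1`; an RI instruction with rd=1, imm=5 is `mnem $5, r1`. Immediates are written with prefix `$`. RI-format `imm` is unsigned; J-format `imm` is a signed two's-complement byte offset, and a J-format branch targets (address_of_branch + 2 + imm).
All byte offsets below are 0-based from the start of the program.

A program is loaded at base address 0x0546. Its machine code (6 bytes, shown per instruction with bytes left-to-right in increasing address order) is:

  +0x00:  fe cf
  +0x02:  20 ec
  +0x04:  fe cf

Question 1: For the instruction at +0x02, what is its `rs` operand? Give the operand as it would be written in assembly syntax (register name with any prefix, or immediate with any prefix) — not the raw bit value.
off 0x02: read 20 ec as little → 0xec20
  op=0xec20>>12=0xe ⇒ shl (RR)
  rd@[11:8]=0xc ⇒ r12
  rs@[7:4]=0x2 ⇒ r2

r2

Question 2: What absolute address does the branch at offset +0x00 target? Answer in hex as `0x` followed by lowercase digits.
0x0546

+0x00: fe cf ⇒ word 0xcffe (little)
  top 4b → 0xc → beq [J]
  imm: (w>>0)&0xfff=0xffe (s12→-2) → $-2
  target = base 0x0546 + off 0x00 + 2 + imm -2 = 0x0546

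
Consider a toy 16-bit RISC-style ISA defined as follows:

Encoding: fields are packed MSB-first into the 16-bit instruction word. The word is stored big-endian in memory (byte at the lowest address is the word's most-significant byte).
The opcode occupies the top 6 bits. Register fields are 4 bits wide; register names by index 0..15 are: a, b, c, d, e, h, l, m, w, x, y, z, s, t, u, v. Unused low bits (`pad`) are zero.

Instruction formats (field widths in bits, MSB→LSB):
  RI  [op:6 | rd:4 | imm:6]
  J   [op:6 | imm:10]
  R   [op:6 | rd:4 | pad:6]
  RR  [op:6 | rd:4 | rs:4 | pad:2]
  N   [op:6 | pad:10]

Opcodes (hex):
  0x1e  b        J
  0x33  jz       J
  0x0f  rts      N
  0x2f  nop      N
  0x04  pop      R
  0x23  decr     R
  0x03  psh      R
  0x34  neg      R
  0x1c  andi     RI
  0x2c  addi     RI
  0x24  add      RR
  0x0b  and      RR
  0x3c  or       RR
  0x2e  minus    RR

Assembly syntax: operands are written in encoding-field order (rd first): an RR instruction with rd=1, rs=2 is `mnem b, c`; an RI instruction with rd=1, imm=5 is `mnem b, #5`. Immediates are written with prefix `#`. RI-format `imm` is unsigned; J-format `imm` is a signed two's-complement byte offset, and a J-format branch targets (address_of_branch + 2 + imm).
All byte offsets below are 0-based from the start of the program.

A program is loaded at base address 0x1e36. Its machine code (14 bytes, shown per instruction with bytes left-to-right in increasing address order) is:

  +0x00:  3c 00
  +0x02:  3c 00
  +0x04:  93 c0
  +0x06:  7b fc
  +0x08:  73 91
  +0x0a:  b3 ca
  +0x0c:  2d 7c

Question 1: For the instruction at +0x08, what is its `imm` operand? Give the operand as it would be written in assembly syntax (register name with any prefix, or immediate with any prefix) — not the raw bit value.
#17

[08] 73 91 → 0x7391
  top 6b → 0x1c → andi [RI]
  rd@[9:6]=0xe ⇒ u
  imm@[5:0]=0x11 ⇒ #17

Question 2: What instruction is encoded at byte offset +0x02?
rts

[02] 3c 00 → 0x3c00
  top 6b → 0xf → rts [N]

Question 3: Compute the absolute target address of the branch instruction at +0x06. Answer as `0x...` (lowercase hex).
off 0x06: read 7b fc as big → 0x7bfc
  top 6b → 0x1e → b [J]
  imm: (w>>0)&0x3ff=0x3fc (s10→-4) → #-4
  target = base 0x1e36 + off 0x06 + 2 + imm -4 = 0x1e3a

0x1e3a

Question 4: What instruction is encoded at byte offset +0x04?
add v, a

@+04  big-endian(93 c0) = 0x93c0
  top 6b → 0x24 → add [RR]
  [9:6] rd=15 = v
  [5:2] rs=0 = a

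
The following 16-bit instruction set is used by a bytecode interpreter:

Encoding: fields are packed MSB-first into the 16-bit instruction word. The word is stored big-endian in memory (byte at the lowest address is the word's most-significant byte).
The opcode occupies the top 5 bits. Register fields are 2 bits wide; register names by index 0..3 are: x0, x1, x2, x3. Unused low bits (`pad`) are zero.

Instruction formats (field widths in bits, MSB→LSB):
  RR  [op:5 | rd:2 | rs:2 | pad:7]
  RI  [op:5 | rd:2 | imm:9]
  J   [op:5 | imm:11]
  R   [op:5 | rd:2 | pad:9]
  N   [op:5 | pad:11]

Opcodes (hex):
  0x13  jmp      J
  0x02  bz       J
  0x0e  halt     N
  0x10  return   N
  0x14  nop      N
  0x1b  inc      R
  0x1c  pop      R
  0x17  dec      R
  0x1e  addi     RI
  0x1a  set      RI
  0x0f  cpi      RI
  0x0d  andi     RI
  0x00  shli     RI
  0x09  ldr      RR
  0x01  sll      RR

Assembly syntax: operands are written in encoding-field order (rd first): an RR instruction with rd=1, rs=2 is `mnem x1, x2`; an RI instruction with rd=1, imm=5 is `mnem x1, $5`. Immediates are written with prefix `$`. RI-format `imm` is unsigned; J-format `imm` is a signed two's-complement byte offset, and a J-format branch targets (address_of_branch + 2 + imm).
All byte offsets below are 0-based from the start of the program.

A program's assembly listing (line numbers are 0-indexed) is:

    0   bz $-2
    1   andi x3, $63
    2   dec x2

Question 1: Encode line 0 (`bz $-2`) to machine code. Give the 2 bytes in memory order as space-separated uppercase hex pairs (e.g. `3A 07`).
17 FE

0. bz fields op=0x2:5|imm=-2:11 → word 17feh → 17 fe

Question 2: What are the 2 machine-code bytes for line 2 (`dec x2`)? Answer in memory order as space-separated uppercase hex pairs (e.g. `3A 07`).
BC 00

line 2 (dec): pack op=0x17:5|rd=2:2|pad=0:9 = 0xbc00; big→ bc 00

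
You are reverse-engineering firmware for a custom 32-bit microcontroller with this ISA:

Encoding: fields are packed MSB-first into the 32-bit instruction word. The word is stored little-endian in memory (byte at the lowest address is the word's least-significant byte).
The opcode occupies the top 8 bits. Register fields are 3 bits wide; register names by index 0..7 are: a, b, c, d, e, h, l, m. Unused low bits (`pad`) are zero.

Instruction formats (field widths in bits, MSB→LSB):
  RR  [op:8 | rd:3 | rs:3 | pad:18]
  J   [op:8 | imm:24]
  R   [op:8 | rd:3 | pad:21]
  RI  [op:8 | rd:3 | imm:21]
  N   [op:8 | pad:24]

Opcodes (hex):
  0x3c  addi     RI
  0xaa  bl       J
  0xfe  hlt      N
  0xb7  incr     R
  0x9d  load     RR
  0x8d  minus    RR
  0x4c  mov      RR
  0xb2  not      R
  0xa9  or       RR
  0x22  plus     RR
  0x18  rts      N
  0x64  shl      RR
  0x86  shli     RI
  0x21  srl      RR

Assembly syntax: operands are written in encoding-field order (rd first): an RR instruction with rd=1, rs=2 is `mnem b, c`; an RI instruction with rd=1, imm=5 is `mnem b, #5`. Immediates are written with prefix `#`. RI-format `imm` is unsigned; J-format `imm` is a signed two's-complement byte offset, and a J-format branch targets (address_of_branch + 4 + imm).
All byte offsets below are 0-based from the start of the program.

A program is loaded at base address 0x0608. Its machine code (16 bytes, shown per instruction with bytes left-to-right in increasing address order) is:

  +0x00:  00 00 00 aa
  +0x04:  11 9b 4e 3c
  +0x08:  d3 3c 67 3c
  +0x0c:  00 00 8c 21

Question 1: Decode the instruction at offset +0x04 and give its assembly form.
[04] 11 9b 4e 3c → 0x3c4e9b11
  opcode bits[31:24]=0x3c: addi/RI
  rd: (w>>21)&0x7=0x2 → c
  imm: (w>>0)&0x1fffff=0xe9b11 → #957201

addi c, #957201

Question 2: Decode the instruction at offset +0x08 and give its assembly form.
off 0x08: read d3 3c 67 3c as little → 0x3c673cd3
  opcode bits[31:24]=0x3c: addi/RI
  rd: (w>>21)&0x7=0x3 → d
  imm: (w>>0)&0x1fffff=0x73cd3 → #474323

addi d, #474323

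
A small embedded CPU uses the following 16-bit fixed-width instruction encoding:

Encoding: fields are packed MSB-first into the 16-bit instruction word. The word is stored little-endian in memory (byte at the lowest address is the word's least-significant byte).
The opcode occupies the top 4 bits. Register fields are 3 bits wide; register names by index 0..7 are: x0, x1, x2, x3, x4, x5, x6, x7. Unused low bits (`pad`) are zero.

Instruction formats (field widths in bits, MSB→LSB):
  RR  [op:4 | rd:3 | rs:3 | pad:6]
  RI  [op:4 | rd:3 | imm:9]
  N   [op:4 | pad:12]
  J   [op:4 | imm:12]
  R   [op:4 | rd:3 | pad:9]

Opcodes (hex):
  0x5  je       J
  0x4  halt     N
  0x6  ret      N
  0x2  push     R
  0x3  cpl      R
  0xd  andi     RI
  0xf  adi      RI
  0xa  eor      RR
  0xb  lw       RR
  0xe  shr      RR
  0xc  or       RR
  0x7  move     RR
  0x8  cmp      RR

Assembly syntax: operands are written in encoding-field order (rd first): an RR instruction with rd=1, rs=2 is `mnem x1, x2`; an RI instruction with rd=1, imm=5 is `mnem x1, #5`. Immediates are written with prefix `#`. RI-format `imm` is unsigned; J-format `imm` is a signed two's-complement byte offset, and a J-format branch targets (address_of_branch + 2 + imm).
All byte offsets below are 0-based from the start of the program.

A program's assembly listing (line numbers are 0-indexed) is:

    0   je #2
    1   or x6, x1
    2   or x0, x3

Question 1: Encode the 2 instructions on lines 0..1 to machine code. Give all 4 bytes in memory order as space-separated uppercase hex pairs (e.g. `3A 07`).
L0: je op=0x5:4|imm=2:12 ⇒ 0x5002 ⇒ little 02 50
L1: or op=0xc:4|rd=6:3|rs=1:3|pad=0:6 ⇒ 0xcc40 ⇒ little 40 cc

02 50 40 CC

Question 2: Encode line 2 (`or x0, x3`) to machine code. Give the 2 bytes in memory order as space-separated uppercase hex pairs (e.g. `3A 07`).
C0 C0

2. or fields op=0xc:4|rd=0:3|rs=3:3|pad=0:6 → word c0c0h → c0 c0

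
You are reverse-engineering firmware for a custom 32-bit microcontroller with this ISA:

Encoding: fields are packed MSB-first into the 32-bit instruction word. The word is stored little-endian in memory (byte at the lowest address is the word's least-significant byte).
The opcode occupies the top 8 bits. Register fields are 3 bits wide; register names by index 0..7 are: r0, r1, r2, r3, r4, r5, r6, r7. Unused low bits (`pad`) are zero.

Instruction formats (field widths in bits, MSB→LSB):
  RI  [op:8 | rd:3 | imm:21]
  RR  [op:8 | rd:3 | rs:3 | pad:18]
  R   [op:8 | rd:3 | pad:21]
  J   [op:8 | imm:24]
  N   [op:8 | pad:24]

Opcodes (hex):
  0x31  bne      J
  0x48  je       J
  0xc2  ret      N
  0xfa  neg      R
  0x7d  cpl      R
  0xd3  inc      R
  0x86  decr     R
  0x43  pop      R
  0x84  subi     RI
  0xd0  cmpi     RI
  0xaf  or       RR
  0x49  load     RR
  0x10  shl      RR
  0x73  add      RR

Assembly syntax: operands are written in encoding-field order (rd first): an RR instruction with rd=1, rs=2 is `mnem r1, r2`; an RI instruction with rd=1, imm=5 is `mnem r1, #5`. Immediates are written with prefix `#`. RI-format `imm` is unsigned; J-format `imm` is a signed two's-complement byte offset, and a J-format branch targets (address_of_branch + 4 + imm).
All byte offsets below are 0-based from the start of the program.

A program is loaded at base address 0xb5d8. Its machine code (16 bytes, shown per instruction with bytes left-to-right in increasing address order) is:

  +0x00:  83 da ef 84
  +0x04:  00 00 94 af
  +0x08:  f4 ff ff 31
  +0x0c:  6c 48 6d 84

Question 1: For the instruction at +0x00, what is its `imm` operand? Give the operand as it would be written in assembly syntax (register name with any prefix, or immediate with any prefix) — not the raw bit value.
#1038979

@+00  little-endian(83 da ef 84) = 0x84efda83
  opcode bits[31:24]=0x84: subi/RI
  rd: (w>>21)&0x7=0x7 → r7
  imm: (w>>0)&0x1fffff=0xfda83 → #1038979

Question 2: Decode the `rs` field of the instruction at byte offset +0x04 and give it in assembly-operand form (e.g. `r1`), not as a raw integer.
r5

+0x04: 00 00 94 af ⇒ word 0xaf940000 (little)
  op=0xaf940000>>24=0xaf ⇒ or (RR)
  rd: (w>>21)&0x7=0x4 → r4
  rs: (w>>18)&0x7=0x5 → r5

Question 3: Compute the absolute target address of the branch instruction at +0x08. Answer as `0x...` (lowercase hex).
0xb5d8

@+08  little-endian(f4 ff ff 31) = 0x31fffff4
  opcode bits[31:24]=0x31: bne/J
  imm@[23:0]=0xfffff4 (s24→-12) ⇒ #-12
  target = base 0xb5d8 + off 0x08 + 4 + imm -12 = 0xb5d8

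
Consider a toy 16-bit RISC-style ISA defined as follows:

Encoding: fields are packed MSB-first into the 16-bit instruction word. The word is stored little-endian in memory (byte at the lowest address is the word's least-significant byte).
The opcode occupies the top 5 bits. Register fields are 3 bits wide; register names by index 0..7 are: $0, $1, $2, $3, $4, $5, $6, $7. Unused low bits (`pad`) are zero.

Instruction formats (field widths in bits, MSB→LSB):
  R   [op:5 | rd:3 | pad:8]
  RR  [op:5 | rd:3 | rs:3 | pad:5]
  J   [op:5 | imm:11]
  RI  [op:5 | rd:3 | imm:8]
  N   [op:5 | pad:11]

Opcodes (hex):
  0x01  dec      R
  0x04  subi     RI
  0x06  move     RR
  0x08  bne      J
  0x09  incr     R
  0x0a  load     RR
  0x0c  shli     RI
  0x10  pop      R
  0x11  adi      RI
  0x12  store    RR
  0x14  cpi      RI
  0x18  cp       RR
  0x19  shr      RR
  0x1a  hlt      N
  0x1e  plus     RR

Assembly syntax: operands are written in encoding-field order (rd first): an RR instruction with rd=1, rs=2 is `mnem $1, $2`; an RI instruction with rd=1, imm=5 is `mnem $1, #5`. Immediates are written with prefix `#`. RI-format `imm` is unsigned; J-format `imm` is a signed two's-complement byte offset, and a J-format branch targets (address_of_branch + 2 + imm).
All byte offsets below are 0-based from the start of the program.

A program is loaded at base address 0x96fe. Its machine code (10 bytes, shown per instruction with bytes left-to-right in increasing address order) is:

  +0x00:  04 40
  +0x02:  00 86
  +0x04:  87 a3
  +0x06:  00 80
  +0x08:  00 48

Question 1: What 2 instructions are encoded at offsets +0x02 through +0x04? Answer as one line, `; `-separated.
pop $6; cpi $3, #135

@+02  little-endian(00 86) = 0x8600
  op=0x8600>>11=0x10 ⇒ pop (R)
  rd: (w>>8)&0x7=0x6 → $6
@+04  little-endian(87 a3) = 0xa387
  op=0xa387>>11=0x14 ⇒ cpi (RI)
  rd: (w>>8)&0x7=0x3 → $3
  imm: (w>>0)&0xff=0x87 → #135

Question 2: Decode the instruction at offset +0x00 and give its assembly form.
off 0x00: read 04 40 as little → 0x4004
  top 5b → 0x8 → bne [J]
  imm: (w>>0)&0x7ff=0x4 → #4

bne #4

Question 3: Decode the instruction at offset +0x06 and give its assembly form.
@+06  little-endian(00 80) = 0x8000
  op=0x8000>>11=0x10 ⇒ pop (R)
  rd: (w>>8)&0x7=0x0 → $0

pop $0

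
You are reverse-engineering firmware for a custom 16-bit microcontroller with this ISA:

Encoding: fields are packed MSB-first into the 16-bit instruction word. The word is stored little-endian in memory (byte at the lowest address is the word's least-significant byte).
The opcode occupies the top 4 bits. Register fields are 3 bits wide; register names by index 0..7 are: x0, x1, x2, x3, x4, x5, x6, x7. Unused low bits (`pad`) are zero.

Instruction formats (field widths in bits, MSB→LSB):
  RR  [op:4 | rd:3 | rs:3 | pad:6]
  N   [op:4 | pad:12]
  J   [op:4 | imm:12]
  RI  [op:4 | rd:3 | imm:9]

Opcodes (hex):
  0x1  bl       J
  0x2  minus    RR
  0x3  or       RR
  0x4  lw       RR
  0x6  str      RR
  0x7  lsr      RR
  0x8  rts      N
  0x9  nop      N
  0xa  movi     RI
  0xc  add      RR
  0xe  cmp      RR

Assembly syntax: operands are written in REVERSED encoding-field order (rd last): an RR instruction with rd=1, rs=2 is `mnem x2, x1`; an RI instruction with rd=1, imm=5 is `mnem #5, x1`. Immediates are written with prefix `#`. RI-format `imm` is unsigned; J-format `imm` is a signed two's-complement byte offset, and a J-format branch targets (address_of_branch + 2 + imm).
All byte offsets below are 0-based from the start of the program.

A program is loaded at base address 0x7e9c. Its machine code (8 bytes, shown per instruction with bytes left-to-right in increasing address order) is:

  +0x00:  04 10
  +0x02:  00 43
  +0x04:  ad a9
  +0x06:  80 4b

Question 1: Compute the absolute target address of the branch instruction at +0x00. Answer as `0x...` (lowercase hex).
@+00  little-endian(04 10) = 0x1004
  op=0x1004>>12=0x1 ⇒ bl (J)
  imm@[11:0]=0x4 ⇒ #4
  target = base 0x7e9c + off 0x00 + 2 + imm 4 = 0x7ea2

0x7ea2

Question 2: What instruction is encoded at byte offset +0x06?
lw x6, x5

@+06  little-endian(80 4b) = 0x4b80
  op=0x4b80>>12=0x4 ⇒ lw (RR)
  [11:9] rd=5 = x5
  [8:6] rs=6 = x6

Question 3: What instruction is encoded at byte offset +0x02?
[02] 00 43 → 0x4300
  opcode bits[15:12]=0x4: lw/RR
  rd: (w>>9)&0x7=0x1 → x1
  rs: (w>>6)&0x7=0x4 → x4

lw x4, x1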